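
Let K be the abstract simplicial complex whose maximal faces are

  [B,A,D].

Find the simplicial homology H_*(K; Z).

H_0 = Z,  H_1 = 0,  H_2 = 0.

Fix the vertex order A < B < D and write every simplex with vertices in increasing order. Then dim K = 2 and the simplices of K are:

  0-simplices (3): A, B, D
  1-simplices (3): AB, AD, BD
  2-simplices (1): ABD

so the chain groups are C_0 ≅ Z^3, C_1 ≅ Z^3, C_2 ≅ Z^1.

∂_1: C_1 → C_0 sends each edge [p,q] (with p < q) to q − p.
The resulting 3×3 matrix has rank 2, and its Smith normal form has invariant factors (1,1).

∂_2: C_2 → C_1 sends each 2-simplex [p,q,r] to [q,r] − [p,r] + [p,q]. For instance
  ∂ABD = BD − AD + AB.
The 3×1 boundary matrix has rank 1 and Smith normal form diag(1).

From H_k ≅ ker(∂_k) / im(∂_{k+1}) we obtain:

  H_0: rank C_0 − rank ∂_1 = 3 − 2 = 1, and the invariant factors of ∂_1 are all 1, so H_0 ≅ Z.
  H_1: rank ker ∂_1 − rank ∂_2 = (3 − 2) − 1 = 0, and the invariant factors of ∂_2 are all 1, so H_1 ≅ 0.
  H_2: rank ker ∂_2 − rank ∂_3 = (1 − 1) − 0 = 0, and there is no ∂_3, so H_2 ≅ 0.

(K is a triangulation of the 2-simplex.)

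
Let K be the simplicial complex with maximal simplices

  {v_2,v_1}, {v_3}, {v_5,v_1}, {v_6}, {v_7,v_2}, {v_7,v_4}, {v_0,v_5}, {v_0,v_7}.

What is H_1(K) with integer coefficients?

H_1 ≅ Z.

Fix the vertex order v_0 < v_1 < v_2 < v_3 < v_4 < v_5 < v_6 < v_7 and write every simplex with vertices in increasing order. Then dim K = 1 and the simplices of K are:

  0-simplices (8): [v_0], [v_1], [v_2], [v_3], [v_4], [v_5], [v_6], [v_7]
  1-simplices (6): [v_0,v_5], [v_0,v_7], [v_1,v_2], [v_1,v_5], [v_2,v_7], [v_4,v_7]

so the chain groups are C_0 ≅ Z^8, C_1 ≅ Z^6.

∂_1: C_1 → C_0 sends each edge [p,q] (with p < q) to q − p. For instance
  ∂[v_2,v_7] = [v_7] − [v_2].
As a 8×6 matrix over Z this has rank 5, with invariant factors (1,1,1,1,1).

Reading off H_k = ker ∂_k / im ∂_{k+1}:

  H_1: rank ker ∂_1 − rank ∂_2 = (6 − 5) − 0 = 1, and there is no ∂_2, so H_1 ≅ Z.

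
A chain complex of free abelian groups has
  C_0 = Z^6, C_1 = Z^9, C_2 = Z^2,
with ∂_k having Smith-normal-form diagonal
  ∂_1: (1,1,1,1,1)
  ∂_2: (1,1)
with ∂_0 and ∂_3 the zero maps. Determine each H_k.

H_0 ≅ Z,  H_1 ≅ Z^2,  H_2 = 0.

H_0: b_0 = 6 − 0 − 5 = 1; torsion from ∂_1 factors > 1: none. So H_0 ≅ Z.
H_1: b_1 = 9 − 5 − 2 = 2; torsion from ∂_2 factors > 1: none. So H_1 ≅ Z^2.
H_2: b_2 = 2 − 2 − 0 = 0; torsion from ∂_3 factors > 1: none. So H_2 ≅ 0.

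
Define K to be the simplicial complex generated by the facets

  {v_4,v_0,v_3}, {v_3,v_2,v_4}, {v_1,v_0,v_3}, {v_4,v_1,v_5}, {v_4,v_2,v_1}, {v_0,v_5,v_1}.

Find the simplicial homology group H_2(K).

H_2 = 0.

We work with the vertex ordering v_0 < v_1 < v_2 < v_3 < v_4 < v_5. The simplices of K, each written with vertices in increasing order, are:

  0-simplices (6): [v_0], [v_1], [v_2], [v_3], [v_4], [v_5]
  1-simplices (12): [v_0,v_1], [v_0,v_3], [v_0,v_4], [v_0,v_5], [v_1,v_2], [v_1,v_3], [v_1,v_4], [v_1,v_5], [v_2,v_3], [v_2,v_4], [v_3,v_4], [v_4,v_5]
  2-simplices (6): [v_0,v_1,v_3], [v_0,v_1,v_5], [v_0,v_3,v_4], [v_1,v_2,v_4], [v_1,v_4,v_5], [v_2,v_3,v_4]

so the chain groups are C_0 ≅ Z^6, C_1 ≅ Z^12, C_2 ≅ Z^6.

∂_1: C_1 → C_0 sends each edge [p,q] (with p < q) to q − p. For instance
  ∂[v_0,v_3] = [v_3] − [v_0].
The resulting 6×12 matrix has rank 5, and its Smith normal form has invariant factors (1,1,1,1,1).

The boundary map ∂_2: C_2 → C_1 acts by ∂[p,q,r] = [q,r] − [p,r] + [p,q]. For instance
  ∂[v_0,v_1,v_3] = [v_1,v_3] − [v_0,v_3] + [v_0,v_1],
  ∂[v_0,v_3,v_4] = [v_3,v_4] − [v_0,v_4] + [v_0,v_3].
As a 12×6 matrix over Z this has rank 6, with invariant factors (1,1,1,1,1,1).

From H_k ≅ ker(∂_k) / im(∂_{k+1}) we obtain:

  H_2: rank ker ∂_2 − rank ∂_3 = (6 − 6) − 0 = 0, and there is no ∂_3, so H_2 ≅ 0.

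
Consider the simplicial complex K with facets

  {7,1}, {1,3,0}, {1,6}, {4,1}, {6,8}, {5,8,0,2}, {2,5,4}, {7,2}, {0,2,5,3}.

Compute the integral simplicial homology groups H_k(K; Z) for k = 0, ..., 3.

Order the vertices as 0 < 1 < 2 < 3 < 4 < 5 < 6 < 7 < 8. Listing each simplex with vertices in this order, K has dimension 3 with simplices:

  0-simplices (9): [0], [1], [2], [3], [4], [5], [6], [7], [8]
  1-simplices (18): [0,1], [0,2], [0,3], [0,5], [0,8], [1,3], [1,4], [1,6], [1,7], [2,3], [2,4], [2,5], [2,7], [2,8], [3,5], [4,5], [5,8], [6,8]
  2-simplices (9): [0,1,3], [0,2,3], [0,2,5], [0,2,8], [0,3,5], [0,5,8], [2,3,5], [2,4,5], [2,5,8]
  3-simplices (2): [0,2,3,5], [0,2,5,8]

giving chain groups C_0 ≅ Z^9, C_1 ≅ Z^18, C_2 ≅ Z^9, C_3 ≅ Z^2.

∂_1: C_1 → C_0 is given by ∂[p,q] = [q] − [p].
This gives a 9×18 integer matrix of rank 8; reducing to Smith normal form yields diagonal entries (1,1,1,1,1,1,1,1).

Boundary ∂_2: C_2 → C_1 acts by ∂[p,q,r] = [q,r] − [p,r] + [p,q]. For instance
  ∂[0,2,5] = [2,5] − [0,5] + [0,2],
  ∂[0,3,5] = [3,5] − [0,5] + [0,3].
This gives a 18×9 integer matrix of rank 7; reducing to Smith normal form yields diagonal entries (1,1,1,1,1,1,1).

The boundary map ∂_3: C_3 → C_2 sends each 3-simplex σ to the alternating sum Σ_i (−1)^i (σ with its i-th vertex removed). For instance
  ∂[0,2,3,5] = [2,3,5] − [0,3,5] + [0,2,5] − [0,2,3],
  ∂[0,2,5,8] = [2,5,8] − [0,5,8] + [0,2,8] − [0,2,5].
This gives a 9×2 integer matrix of rank 2; reducing to Smith normal form yields diagonal entries (1,1).

From H_k ≅ ker(∂_k) / im(∂_{k+1}) we obtain:

  H_0: rank C_0 − rank ∂_1 = 9 − 8 = 1, and the invariant factors of ∂_1 are all 1, so H_0 ≅ Z.
  H_1: rank ker ∂_1 − rank ∂_2 = (18 − 8) − 7 = 3, and the invariant factors of ∂_2 are all 1, so H_1 ≅ Z^3.
  H_2: rank ker ∂_2 − rank ∂_3 = (9 − 7) − 2 = 0, and the invariant factors of ∂_3 are all 1, so H_2 ≅ 0.
  H_3: rank ker ∂_3 − rank ∂_4 = (2 − 2) − 0 = 0, and there is no ∂_4, so H_3 ≅ 0.

H_0 = Z,  H_1 = Z^3,  H_2 = 0,  H_3 = 0.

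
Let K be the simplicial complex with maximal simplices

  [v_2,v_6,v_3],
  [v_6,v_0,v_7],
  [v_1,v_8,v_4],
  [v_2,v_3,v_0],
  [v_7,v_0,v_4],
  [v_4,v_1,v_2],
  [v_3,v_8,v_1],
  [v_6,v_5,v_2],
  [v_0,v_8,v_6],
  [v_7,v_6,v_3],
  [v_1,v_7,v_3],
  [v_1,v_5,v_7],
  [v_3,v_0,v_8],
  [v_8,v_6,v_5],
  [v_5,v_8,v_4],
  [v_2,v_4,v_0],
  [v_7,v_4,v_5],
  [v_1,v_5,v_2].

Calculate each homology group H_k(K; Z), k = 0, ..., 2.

H_0 = Z,  H_1 = Z ⊕ Z_2,  H_2 = 0.

Take the total order v_0 < v_1 < v_2 < v_3 < v_4 < v_5 < v_6 < v_7 < v_8 on the vertex set. Then K (dimension 2) consists of the simplices:

  0-simplices (9): [v_0], [v_1], [v_2], [v_3], [v_4], [v_5], [v_6], [v_7], [v_8]
  1-simplices (27): (27 of them)
  2-simplices (18): (18 of them)

Hence C_0 ≅ Z^9, C_1 ≅ Z^27, C_2 ≅ Z^18.

Boundary ∂_1: C_1 → C_0 is given by ∂[p,q] = [q] − [p].
The resulting 9×27 matrix has rank 8, and its Smith normal form has invariant factors (1,1,1,1,1,1,1,1).

∂_2: C_2 → C_1 sends each 2-simplex [p,q,r] to [q,r] − [p,r] + [p,q]. For instance
  ∂[v_0,v_2,v_3] = [v_2,v_3] − [v_0,v_3] + [v_0,v_2],
  ∂[v_1,v_4,v_8] = [v_4,v_8] − [v_1,v_8] + [v_1,v_4].
The resulting 27×18 matrix has rank 18, and its Smith normal form has invariant factors (1,1,1,1,1,1,1,1,1,1,1,1,1,1,1,1,1,2).

Now H_k = ker ∂_k / im ∂_{k+1}, so:

  H_0: rank C_0 − rank ∂_1 = 9 − 8 = 1, and the invariant factors of ∂_1 are all 1, so H_0 = Z.
  H_1: rank ker ∂_1 − rank ∂_2 = (27 − 8) − 18 = 1, and ∂_2 has invariant factor 2 > 1, so H_1 = Z ⊕ Z_2.
  H_2: rank ker ∂_2 − rank ∂_3 = (18 − 18) − 0 = 0, and there is no ∂_3, so H_2 = 0.

(K is a triangulation of the Klein bottle.)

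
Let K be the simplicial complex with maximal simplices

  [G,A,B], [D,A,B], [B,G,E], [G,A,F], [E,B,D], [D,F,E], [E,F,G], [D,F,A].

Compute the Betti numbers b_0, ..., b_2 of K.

Fix the vertex order A < B < D < E < F < G and write every simplex with vertices in increasing order. Then dim K = 2 and the simplices of K are:

  0-simplices (6): A, B, D, E, F, G
  1-simplices (12): AB, AD, AF, AG, BD, BE, BG, DE, DF, EF, EG, FG
  2-simplices (8): ABD, ABG, ADF, AFG, BDE, BEG, DEF, EFG

so the chain groups are C_0 ≅ Z^6, C_1 ≅ Z^12, C_2 ≅ Z^8.

The boundary map ∂_1: C_1 → C_0 is given by ∂[p,q] = [q] − [p]. For instance
  ∂AD = D − A.
The resulting 6×12 matrix has rank 5, and its Smith normal form has invariant factors (1,1,1,1,1).

∂_2: C_2 → C_1 acts by ∂[p,q,r] = [q,r] − [p,r] + [p,q]. For instance
  ∂DEF = EF − DF + DE,
  ∂EFG = FG − EG + EF.
The resulting 12×8 matrix has rank 7, and its Smith normal form has invariant factors (1,1,1,1,1,1,1).

From H_k ≅ ker(∂_k) / im(∂_{k+1}) we obtain:

  H_0: rank C_0 − rank ∂_1 = 6 − 5 = 1, and the invariant factors of ∂_1 are all 1, so H_0 = Z.
  H_1: rank ker ∂_1 − rank ∂_2 = (12 − 5) − 7 = 0, and the invariant factors of ∂_2 are all 1, so H_1 = 0.
  H_2: rank ker ∂_2 − rank ∂_3 = (8 − 7) − 0 = 1, and there is no ∂_3, so H_2 = Z.

As a check, the Euler characteristic is 6 − 12 + 8 = 2, which agrees with 1 − 0 + 1 = 2.

Hence the Betti numbers are b_0 = 1, b_1 = 0, b_2 = 1.

b_0 = 1, b_1 = 0, b_2 = 1.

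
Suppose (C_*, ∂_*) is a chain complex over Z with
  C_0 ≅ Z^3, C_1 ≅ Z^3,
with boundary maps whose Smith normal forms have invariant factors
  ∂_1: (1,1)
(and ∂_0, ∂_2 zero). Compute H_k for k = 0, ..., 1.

H_0: b_0 = 3 − 0 − 2 = 1; torsion from ∂_1 factors > 1: none. So H_0 = Z.
H_1: b_1 = 3 − 2 − 0 = 1; torsion from ∂_2 factors > 1: none. So H_1 = Z.

H_0 = Z,  H_1 = Z.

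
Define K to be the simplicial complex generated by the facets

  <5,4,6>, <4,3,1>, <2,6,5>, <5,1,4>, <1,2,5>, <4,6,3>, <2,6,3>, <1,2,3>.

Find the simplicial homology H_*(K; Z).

H_0 = Z,  H_1 = 0,  H_2 = Z.

Fix the vertex order 1 < 2 < 3 < 4 < 5 < 6 and write every simplex with vertices in increasing order. Then dim K = 2 and the simplices of K are:

  0-simplices (6): [1], [2], [3], [4], [5], [6]
  1-simplices (12): [1,2], [1,3], [1,4], [1,5], [2,3], [2,5], [2,6], [3,4], [3,6], [4,5], [4,6], [5,6]
  2-simplices (8): [1,2,3], [1,2,5], [1,3,4], [1,4,5], [2,3,6], [2,5,6], [3,4,6], [4,5,6]

giving chain groups C_0 ≅ Z^6, C_1 ≅ Z^12, C_2 ≅ Z^8.

Boundary ∂_1: C_1 → C_0 maps an edge to its endpoints' difference, ∂[p,q] = q − p. For instance
  ∂[2,6] = [6] − [2].
The resulting 6×12 matrix has rank 5, and its Smith normal form has invariant factors (1,1,1,1,1).

The boundary map ∂_2: C_2 → C_1 maps a triangle to the signed sum of its edges. For instance
  ∂[1,2,3] = [2,3] − [1,3] + [1,2],
  ∂[1,4,5] = [4,5] − [1,5] + [1,4].
As a 12×8 matrix over Z this has rank 7, with invariant factors (1,1,1,1,1,1,1).

Computing H_k = (kernel of ∂_k) / (image of ∂_{k+1}):

  H_0: rank C_0 − rank ∂_1 = 6 − 5 = 1, and the invariant factors of ∂_1 are all 1, so H_0 = Z.
  H_1: rank ker ∂_1 − rank ∂_2 = (12 − 5) − 7 = 0, and the invariant factors of ∂_2 are all 1, so H_1 = 0.
  H_2: rank ker ∂_2 − rank ∂_3 = (8 − 7) − 0 = 1, and there is no ∂_3, so H_2 = Z.

As a check, the Euler characteristic is 6 − 12 + 8 = 2, which agrees with 1 − 0 + 1 = 2.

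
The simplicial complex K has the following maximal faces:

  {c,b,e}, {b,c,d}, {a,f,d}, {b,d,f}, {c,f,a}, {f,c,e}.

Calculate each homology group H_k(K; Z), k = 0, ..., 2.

H_0 ≅ Z,  H_1 ≅ Z,  H_2 = 0.

K has 6 vertices, 12 edges, 6 triangles.
rank ∂_0 = 0, rank ∂_1 = 5 ⇒ b_0 = 6 − 0 − 5 = 1; all invariant factors of ∂_1 are 1 so no torsion. So H_0 ≅ Z.
rank ∂_1 = 5, rank ∂_2 = 6 ⇒ b_1 = 12 − 5 − 6 = 1; all invariant factors of ∂_2 are 1 so no torsion. So H_1 ≅ Z.
rank ∂_2 = 6, rank ∂_3 = 0 ⇒ b_2 = 6 − 6 − 0 = 0. So H_2 ≅ 0.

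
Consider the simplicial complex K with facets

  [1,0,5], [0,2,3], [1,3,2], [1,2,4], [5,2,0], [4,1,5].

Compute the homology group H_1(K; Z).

H_1 = Z.

Order the vertices as 0 < 1 < 2 < 3 < 4 < 5. Listing each simplex with vertices in this order, K has dimension 2 with simplices:

  0-simplices (6): [0], [1], [2], [3], [4], [5]
  1-simplices (12): [0,1], [0,2], [0,3], [0,5], [1,2], [1,3], [1,4], [1,5], [2,3], [2,4], [2,5], [4,5]
  2-simplices (6): [0,1,5], [0,2,3], [0,2,5], [1,2,3], [1,2,4], [1,4,5]

Hence C_0 ≅ Z^6, C_1 ≅ Z^12, C_2 ≅ Z^6.

The boundary map ∂_1: C_1 → C_0 maps an edge to its endpoints' difference, ∂[p,q] = q − p.
The 6×12 boundary matrix has rank 5 and Smith normal form diag(1,1,1,1,1).

The boundary map ∂_2: C_2 → C_1 sends each 2-simplex [p,q,r] to [q,r] − [p,r] + [p,q]. For instance
  ∂[0,2,5] = [2,5] − [0,5] + [0,2],
  ∂[0,2,3] = [2,3] − [0,3] + [0,2].
This gives a 12×6 integer matrix of rank 6; reducing to Smith normal form yields diagonal entries (1,1,1,1,1,1).

Computing H_k = (kernel of ∂_k) / (image of ∂_{k+1}):

  H_1: rank ker ∂_1 − rank ∂_2 = (12 − 5) − 6 = 1, and the invariant factors of ∂_2 are all 1, so H_1 = Z.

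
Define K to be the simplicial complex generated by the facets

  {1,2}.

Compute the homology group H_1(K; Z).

H_1 = 0.

Order the vertices as 1 < 2. Listing each simplex with vertices in this order, K has dimension 1 with simplices:

  0-simplices (2): [1], [2]
  1-simplices (1): [1,2]

so the chain groups are C_0 ≅ Z^2, C_1 ≅ Z^1.

∂_1: C_1 → C_0 is given by ∂[p,q] = [q] − [p]. For instance
  ∂[1,2] = [2] − [1].
As a 2×1 matrix over Z this has rank 1, with invariant factors (1).

Now H_k = ker ∂_k / im ∂_{k+1}, so:

  H_1: rank ker ∂_1 − rank ∂_2 = (1 − 1) − 0 = 0, and there is no ∂_2, so H_1 ≅ 0.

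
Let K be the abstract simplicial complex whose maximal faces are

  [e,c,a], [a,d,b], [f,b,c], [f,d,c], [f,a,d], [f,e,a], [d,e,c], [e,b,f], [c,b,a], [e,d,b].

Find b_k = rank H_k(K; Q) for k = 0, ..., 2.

We work with the vertex ordering a < b < c < d < e < f. The simplices of K, each written with vertices in increasing order, are:

  0-simplices (6): a, b, c, d, e, f
  1-simplices (15): ab, ac, ad, ae, af, bc, bd, be, bf, cd, ce, cf, de, df, ef
  2-simplices (10): abc, abd, ace, adf, aef, bcf, bde, bef, cde, cdf

so the chain groups are C_0 ≅ Z^6, C_1 ≅ Z^15, C_2 ≅ Z^10.

∂_1: C_1 → C_0 maps an edge to its endpoints' difference, ∂[p,q] = q − p.
The 6×15 boundary matrix has rank 5 and Smith normal form diag(1,1,1,1,1).

Boundary ∂_2: C_2 → C_1 maps a triangle to the signed sum of its edges. For instance
  ∂bcf = cf − bf + bc,
  ∂bde = de − be + bd.
The 15×10 boundary matrix has rank 10 and Smith normal form diag(1,1,1,1,1,1,1,1,1,2).

From H_k ≅ ker(∂_k) / im(∂_{k+1}) we obtain:

  H_0: rank C_0 − rank ∂_1 = 6 − 5 = 1, and the invariant factors of ∂_1 are all 1, so H_0 ≅ Z.
  H_1: rank ker ∂_1 − rank ∂_2 = (15 − 5) − 10 = 0, and ∂_2 has invariant factor 2 > 1, so H_1 ≅ Z/2.
  H_2: rank ker ∂_2 − rank ∂_3 = (10 − 10) − 0 = 0, and there is no ∂_3, so H_2 ≅ 0.

As a check, the Euler characteristic is 6 − 15 + 10 = 1, which agrees with 1 − 0 + 0 = 1.

Hence the Betti numbers are b_0 = 1, b_1 = 0, b_2 = 0.

b_0 = 1, b_1 = 0, b_2 = 0.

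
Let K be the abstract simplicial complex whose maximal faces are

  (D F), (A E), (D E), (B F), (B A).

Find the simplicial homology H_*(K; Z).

H_0 = Z,  H_1 = Z.

Fix the vertex order A < B < D < E < F and write every simplex with vertices in increasing order. Then dim K = 1 and the simplices of K are:

  0-simplices (5): A, B, D, E, F
  1-simplices (5): AB, AE, BF, DE, DF

giving chain groups C_0 ≅ Z^5, C_1 ≅ Z^5.

The boundary map ∂_1: C_1 → C_0 maps an edge to its endpoints' difference, ∂[p,q] = q − p.
This gives a 5×5 integer matrix of rank 4; reducing to Smith normal form yields diagonal entries (1,1,1,1).

Reading off H_k = ker ∂_k / im ∂_{k+1}:

  H_0: rank C_0 − rank ∂_1 = 5 − 4 = 1, and the invariant factors of ∂_1 are all 1, so H_0 ≅ Z.
  H_1: rank ker ∂_1 − rank ∂_2 = (5 − 4) − 0 = 1, and there is no ∂_2, so H_1 ≅ Z.

As a check, the Euler characteristic is 5 − 5 = 0, which agrees with 1 − 1 = 0.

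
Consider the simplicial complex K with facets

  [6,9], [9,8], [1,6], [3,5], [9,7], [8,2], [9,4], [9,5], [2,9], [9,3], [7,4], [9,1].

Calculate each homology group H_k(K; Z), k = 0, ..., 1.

Order the vertices as 1 < 2 < 3 < 4 < 5 < 6 < 7 < 8 < 9. Listing each simplex with vertices in this order, K has dimension 1 with simplices:

  0-simplices (9): [1], [2], [3], [4], [5], [6], [7], [8], [9]
  1-simplices (12): [1,6], [1,9], [2,8], [2,9], [3,5], [3,9], [4,7], [4,9], [5,9], [6,9], [7,9], [8,9]

giving chain groups C_0 ≅ Z^9, C_1 ≅ Z^12.

∂_1: C_1 → C_0 sends each edge [p,q] (with p < q) to q − p. For instance
  ∂[4,7] = [7] − [4].
The 9×12 boundary matrix has rank 8 and Smith normal form diag(1,1,1,1,1,1,1,1).

Reading off H_k = ker ∂_k / im ∂_{k+1}:

  H_0: rank C_0 − rank ∂_1 = 9 − 8 = 1, and the invariant factors of ∂_1 are all 1, so H_0 ≅ Z.
  H_1: rank ker ∂_1 − rank ∂_2 = (12 − 8) − 0 = 4, and there is no ∂_2, so H_1 ≅ Z^4.

As a check, the Euler characteristic is 9 − 12 = -3, which agrees with 1 − 4 = -3.
(K is a triangulation of a wedge of 4 circles.)

H_0 = Z,  H_1 = Z^4.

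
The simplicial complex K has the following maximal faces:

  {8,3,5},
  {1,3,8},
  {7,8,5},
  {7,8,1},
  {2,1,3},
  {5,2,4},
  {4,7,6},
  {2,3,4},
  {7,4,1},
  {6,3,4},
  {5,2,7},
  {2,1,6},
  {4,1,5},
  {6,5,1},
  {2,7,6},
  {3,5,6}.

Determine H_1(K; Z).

H_1 = Z^2.

Fix the vertex order 1 < 2 < 3 < 4 < 5 < 6 < 7 < 8 and write every simplex with vertices in increasing order. Then dim K = 2 and the simplices of K are:

  0-simplices (8): [1], [2], [3], [4], [5], [6], [7], [8]
  1-simplices (24): (24 of them)
  2-simplices (16): [1,2,3], [1,2,6], [1,3,8], [1,4,5], [1,4,7], [1,5,6], [1,7,8], [2,3,4], [2,4,5], [2,5,7], [2,6,7], [3,4,6], [3,5,6], [3,5,8], [4,6,7], [5,7,8]

giving chain groups C_0 ≅ Z^8, C_1 ≅ Z^24, C_2 ≅ Z^16.

Boundary ∂_1: C_1 → C_0 maps an edge to its endpoints' difference, ∂[p,q] = q − p.
The resulting 8×24 matrix has rank 7, and its Smith normal form has invariant factors (1,1,1,1,1,1,1).

∂_2: C_2 → C_1 maps a triangle to the signed sum of its edges. For instance
  ∂[2,4,5] = [4,5] − [2,5] + [2,4],
  ∂[3,4,6] = [4,6] − [3,6] + [3,4].
This gives a 24×16 integer matrix of rank 15; reducing to Smith normal form yields diagonal entries (1,1,1,1,1,1,1,1,1,1,1,1,1,1,1).

Computing H_k = (kernel of ∂_k) / (image of ∂_{k+1}):

  H_1: rank ker ∂_1 − rank ∂_2 = (24 − 7) − 15 = 2, and the invariant factors of ∂_2 are all 1, so H_1 = Z^2.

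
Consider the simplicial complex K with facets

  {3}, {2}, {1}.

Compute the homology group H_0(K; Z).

H_0 ≅ Z^3.

Fix the vertex order 1 < 2 < 3 and write every simplex with vertices in increasing order. Then dim K = 0 and the simplices of K are:

  0-simplices (3): [1], [2], [3]

Hence C_0 ≅ Z^3.

Reading off H_k = ker ∂_k / im ∂_{k+1}:

  H_0: rank C_0 − rank ∂_1 = 3 − 0 = 3, and there is no ∂_1, so H_0 = Z^3.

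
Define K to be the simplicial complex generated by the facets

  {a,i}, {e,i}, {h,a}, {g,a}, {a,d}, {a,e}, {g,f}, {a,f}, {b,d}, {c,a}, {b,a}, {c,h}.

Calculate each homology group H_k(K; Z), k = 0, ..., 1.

Fix the vertex order a < b < c < d < e < f < g < h < i and write every simplex with vertices in increasing order. Then dim K = 1 and the simplices of K are:

  0-simplices (9): a, b, c, d, e, f, g, h, i
  1-simplices (12): ab, ac, ad, ae, af, ag, ah, ai, bd, ch, ei, fg

so the chain groups are C_0 ≅ Z^9, C_1 ≅ Z^12.

∂_1: C_1 → C_0 maps an edge to its endpoints' difference, ∂[p,q] = q − p.
As a 9×12 matrix over Z this has rank 8, with invariant factors (1,1,1,1,1,1,1,1).

From H_k ≅ ker(∂_k) / im(∂_{k+1}) we obtain:

  H_0: rank C_0 − rank ∂_1 = 9 − 8 = 1, and the invariant factors of ∂_1 are all 1, so H_0 ≅ Z.
  H_1: rank ker ∂_1 − rank ∂_2 = (12 − 8) − 0 = 4, and there is no ∂_2, so H_1 ≅ Z^4.

H_0 ≅ Z,  H_1 ≅ Z^4.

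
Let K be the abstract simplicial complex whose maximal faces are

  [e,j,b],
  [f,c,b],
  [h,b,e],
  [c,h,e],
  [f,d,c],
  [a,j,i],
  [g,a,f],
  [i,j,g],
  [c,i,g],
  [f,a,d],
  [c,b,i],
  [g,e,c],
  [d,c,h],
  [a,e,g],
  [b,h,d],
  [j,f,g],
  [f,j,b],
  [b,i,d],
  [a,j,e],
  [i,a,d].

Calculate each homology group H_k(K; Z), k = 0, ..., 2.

Order the vertices as a < b < c < d < e < f < g < h < i < j. Listing each simplex with vertices in this order, K has dimension 2 with simplices:

  0-simplices (10): a, b, c, d, e, f, g, h, i, j
  1-simplices (30): ad, ae, af, ag, ai, aj, bc, bd, be, bf, bh, bi, bj, cd, ce, cf, cg, ch, ci, df, dh, di, eg, eh, ej, fg, fj, gi, gj, ij
  2-simplices (20): adf, adi, aeg, aej, afg, aij, bcf, bci, bdh, bdi, beh, bej, bfj, cdf, cdh, ceg, ceh, cgi, fgj, gij

so the chain groups are C_0 ≅ Z^10, C_1 ≅ Z^30, C_2 ≅ Z^20.

∂_1: C_1 → C_0 maps an edge to its endpoints' difference, ∂[p,q] = q − p. For instance
  ∂bc = c − b.
The 10×30 boundary matrix has rank 9 and Smith normal form diag(1,1,1,1,1,1,1,1,1).

Boundary ∂_2: C_2 → C_1 sends each 2-simplex [p,q,r] to [q,r] − [p,r] + [p,q]. For instance
  ∂aij = ij − aj + ai,
  ∂bcf = cf − bf + bc.
The 30×20 boundary matrix has rank 20 and Smith normal form diag(1,1,1,1,1,1,1,1,1,1,1,1,1,1,1,1,1,1,1,2).

From H_k ≅ ker(∂_k) / im(∂_{k+1}) we obtain:

  H_0: rank C_0 − rank ∂_1 = 10 − 9 = 1, and the invariant factors of ∂_1 are all 1, so H_0 ≅ Z.
  H_1: rank ker ∂_1 − rank ∂_2 = (30 − 9) − 20 = 1, and ∂_2 has invariant factor 2 > 1, so H_1 ≅ Z ⊕ Z/2.
  H_2: rank ker ∂_2 − rank ∂_3 = (20 − 20) − 0 = 0, and there is no ∂_3, so H_2 ≅ 0.

(K is a triangulation of the Klein bottle.)

H_0 ≅ Z,  H_1 ≅ Z ⊕ Z/2,  H_2 = 0.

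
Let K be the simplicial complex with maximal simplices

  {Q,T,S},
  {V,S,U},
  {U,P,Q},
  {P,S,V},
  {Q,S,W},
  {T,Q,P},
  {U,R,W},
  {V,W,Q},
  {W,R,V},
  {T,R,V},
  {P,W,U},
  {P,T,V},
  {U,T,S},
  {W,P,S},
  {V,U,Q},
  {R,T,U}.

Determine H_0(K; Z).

H_0 ≅ Z.

We work with the vertex ordering P < Q < R < S < T < U < V < W. The simplices of K, each written with vertices in increasing order, are:

  0-simplices (8): P, Q, R, S, T, U, V, W
  1-simplices (24): PQ, PS, PT, PU, PV, PW, QS, QT, QU, QV, QW, RT, RU, RV, RW, ST, SU, SV, SW, TU, TV, UV, UW, VW
  2-simplices (16): PQT, PQU, PSV, PSW, PTV, PUW, QST, QSW, QUV, QVW, RTU, RTV, RUW, RVW, STU, SUV

so the chain groups are C_0 ≅ Z^8, C_1 ≅ Z^24, C_2 ≅ Z^16.

∂_1: C_1 → C_0 maps an edge to its endpoints' difference, ∂[p,q] = q − p. For instance
  ∂QV = V − Q.
This gives a 8×24 integer matrix of rank 7; reducing to Smith normal form yields diagonal entries (1,1,1,1,1,1,1).

∂_2: C_2 → C_1 maps a triangle to the signed sum of its edges. For instance
  ∂RTV = TV − RV + RT,
  ∂QSW = SW − QW + QS.
The resulting 24×16 matrix has rank 15, and its Smith normal form has invariant factors (1,1,1,1,1,1,1,1,1,1,1,1,1,1,1).

Reading off H_k = ker ∂_k / im ∂_{k+1}:

  H_0: rank C_0 − rank ∂_1 = 8 − 7 = 1, and the invariant factors of ∂_1 are all 1, so H_0 = Z.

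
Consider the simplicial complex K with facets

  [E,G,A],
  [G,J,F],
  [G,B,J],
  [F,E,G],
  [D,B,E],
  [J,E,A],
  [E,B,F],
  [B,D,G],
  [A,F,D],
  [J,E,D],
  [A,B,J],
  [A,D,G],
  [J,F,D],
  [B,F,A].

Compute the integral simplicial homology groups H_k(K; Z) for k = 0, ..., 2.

H_0 = Z,  H_1 = Z^2,  H_2 = Z.

K has 7 vertices, 21 edges, 14 triangles.
rank ∂_0 = 0, rank ∂_1 = 6 ⇒ b_0 = 7 − 0 − 6 = 1; all invariant factors of ∂_1 are 1 so no torsion. So H_0 = Z.
rank ∂_1 = 6, rank ∂_2 = 13 ⇒ b_1 = 21 − 6 − 13 = 2; all invariant factors of ∂_2 are 1 so no torsion. So H_1 = Z^2.
rank ∂_2 = 13, rank ∂_3 = 0 ⇒ b_2 = 14 − 13 − 0 = 1. So H_2 = Z.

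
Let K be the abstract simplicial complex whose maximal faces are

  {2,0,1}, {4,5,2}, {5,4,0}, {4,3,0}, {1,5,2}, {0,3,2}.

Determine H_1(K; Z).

H_1 ≅ Z.

We work with the vertex ordering 0 < 1 < 2 < 3 < 4 < 5. The simplices of K, each written with vertices in increasing order, are:

  0-simplices (6): [0], [1], [2], [3], [4], [5]
  1-simplices (12): [0,1], [0,2], [0,3], [0,4], [0,5], [1,2], [1,5], [2,3], [2,4], [2,5], [3,4], [4,5]
  2-simplices (6): [0,1,2], [0,2,3], [0,3,4], [0,4,5], [1,2,5], [2,4,5]

Hence C_0 ≅ Z^6, C_1 ≅ Z^12, C_2 ≅ Z^6.

Boundary ∂_1: C_1 → C_0 is given by ∂[p,q] = [q] − [p].
The 6×12 boundary matrix has rank 5 and Smith normal form diag(1,1,1,1,1).

∂_2: C_2 → C_1 acts by ∂[p,q,r] = [q,r] − [p,r] + [p,q]. For instance
  ∂[2,4,5] = [4,5] − [2,5] + [2,4],
  ∂[0,1,2] = [1,2] − [0,2] + [0,1].
As a 12×6 matrix over Z this has rank 6, with invariant factors (1,1,1,1,1,1).

Now H_k = ker ∂_k / im ∂_{k+1}, so:

  H_1: rank ker ∂_1 − rank ∂_2 = (12 − 5) − 6 = 1, and the invariant factors of ∂_2 are all 1, so H_1 = Z.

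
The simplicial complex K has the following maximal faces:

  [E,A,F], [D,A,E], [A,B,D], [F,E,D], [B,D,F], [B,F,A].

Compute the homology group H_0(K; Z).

We work with the vertex ordering A < B < D < E < F. The simplices of K, each written with vertices in increasing order, are:

  0-simplices (5): A, B, D, E, F
  1-simplices (9): AB, AD, AE, AF, BD, BF, DE, DF, EF
  2-simplices (6): ABD, ABF, ADE, AEF, BDF, DEF

Hence C_0 ≅ Z^5, C_1 ≅ Z^9, C_2 ≅ Z^6.

∂_1: C_1 → C_0 sends each edge [p,q] (with p < q) to q − p. For instance
  ∂AB = B − A.
This gives a 5×9 integer matrix of rank 4; reducing to Smith normal form yields diagonal entries (1,1,1,1).

The boundary map ∂_2: C_2 → C_1 sends each 2-simplex [p,q,r] to [q,r] − [p,r] + [p,q]. For instance
  ∂DEF = EF − DF + DE,
  ∂AEF = EF − AF + AE.
This gives a 9×6 integer matrix of rank 5; reducing to Smith normal form yields diagonal entries (1,1,1,1,1).

Now H_k = ker ∂_k / im ∂_{k+1}, so:

  H_0: rank C_0 − rank ∂_1 = 5 − 4 = 1, and the invariant factors of ∂_1 are all 1, so H_0 = Z.

H_0 = Z.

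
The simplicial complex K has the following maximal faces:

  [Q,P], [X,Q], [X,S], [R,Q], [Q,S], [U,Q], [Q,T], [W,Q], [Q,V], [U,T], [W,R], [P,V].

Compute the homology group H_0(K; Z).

H_0 = Z.

Order the vertices as P < Q < R < S < T < U < V < W < X. Listing each simplex with vertices in this order, K has dimension 1 with simplices:

  0-simplices (9): P, Q, R, S, T, U, V, W, X
  1-simplices (12): PQ, PV, QR, QS, QT, QU, QV, QW, QX, RW, SX, TU

giving chain groups C_0 ≅ Z^9, C_1 ≅ Z^12.

The boundary map ∂_1: C_1 → C_0 is given by ∂[p,q] = [q] − [p].
The resulting 9×12 matrix has rank 8, and its Smith normal form has invariant factors (1,1,1,1,1,1,1,1).

Computing H_k = (kernel of ∂_k) / (image of ∂_{k+1}):

  H_0: rank C_0 − rank ∂_1 = 9 − 8 = 1, and the invariant factors of ∂_1 are all 1, so H_0 = Z.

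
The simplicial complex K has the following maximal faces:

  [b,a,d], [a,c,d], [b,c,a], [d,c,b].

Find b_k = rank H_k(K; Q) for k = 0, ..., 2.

K has 4 vertices, 6 edges, 4 triangles.
rank ∂_0 = 0, rank ∂_1 = 3 ⇒ b_0 = 4 − 0 − 3 = 1; all invariant factors of ∂_1 are 1 so no torsion. So H_0 = Z.
rank ∂_1 = 3, rank ∂_2 = 3 ⇒ b_1 = 6 − 3 − 3 = 0; all invariant factors of ∂_2 are 1 so no torsion. So H_1 = 0.
rank ∂_2 = 3, rank ∂_3 = 0 ⇒ b_2 = 4 − 3 − 0 = 1. So H_2 = Z.

b_0 = 1, b_1 = 0, b_2 = 1.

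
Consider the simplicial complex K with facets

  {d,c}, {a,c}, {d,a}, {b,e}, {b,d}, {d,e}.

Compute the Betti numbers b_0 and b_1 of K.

Fix the vertex order a < b < c < d < e and write every simplex with vertices in increasing order. Then dim K = 1 and the simplices of K are:

  0-simplices (5): a, b, c, d, e
  1-simplices (6): ac, ad, bd, be, cd, de

Hence C_0 ≅ Z^5, C_1 ≅ Z^6.

∂_1: C_1 → C_0 is given by ∂[p,q] = [q] − [p].
The 5×6 boundary matrix has rank 4 and Smith normal form diag(1,1,1,1).

From H_k ≅ ker(∂_k) / im(∂_{k+1}) we obtain:

  H_0: rank C_0 − rank ∂_1 = 5 − 4 = 1, and the invariant factors of ∂_1 are all 1, so H_0 = Z.
  H_1: rank ker ∂_1 − rank ∂_2 = (6 − 4) − 0 = 2, and there is no ∂_2, so H_1 = Z^2.

As a check, the Euler characteristic is 5 − 6 = -1, which agrees with 1 − 2 = -1.

Hence the Betti numbers are b_0 = 1, b_1 = 2.

b_0 = 1, b_1 = 2.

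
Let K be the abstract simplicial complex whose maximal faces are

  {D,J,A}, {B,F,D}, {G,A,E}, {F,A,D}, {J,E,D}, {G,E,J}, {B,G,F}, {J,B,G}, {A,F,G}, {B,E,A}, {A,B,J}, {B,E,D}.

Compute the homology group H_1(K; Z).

H_1 = Z/2.

Fix the vertex order A < B < D < E < F < G < J and write every simplex with vertices in increasing order. Then dim K = 2 and the simplices of K are:

  0-simplices (7): A, B, D, E, F, G, J
  1-simplices (18): AB, AD, AE, AF, AG, AJ, BD, BE, BF, BG, BJ, DE, DF, DJ, EG, EJ, FG, GJ
  2-simplices (12): ABE, ABJ, ADF, ADJ, AEG, AFG, BDE, BDF, BFG, BGJ, DEJ, EGJ

Hence C_0 ≅ Z^7, C_1 ≅ Z^18, C_2 ≅ Z^12.

∂_1: C_1 → C_0 sends each edge [p,q] (with p < q) to q − p. For instance
  ∂BG = G − B.
This gives a 7×18 integer matrix of rank 6; reducing to Smith normal form yields diagonal entries (1,1,1,1,1,1).

The boundary map ∂_2: C_2 → C_1 maps a triangle to the signed sum of its edges. For instance
  ∂DEJ = EJ − DJ + DE,
  ∂AFG = FG − AG + AF.
This gives a 18×12 integer matrix of rank 12; reducing to Smith normal form yields diagonal entries (1,1,1,1,1,1,1,1,1,1,1,2).

Now H_k = ker ∂_k / im ∂_{k+1}, so:

  H_1: rank ker ∂_1 − rank ∂_2 = (18 − 6) − 12 = 0, and ∂_2 has invariant factor 2 > 1, so H_1 ≅ Z/2.

(K is a triangulation of the real projective plane RP^2.)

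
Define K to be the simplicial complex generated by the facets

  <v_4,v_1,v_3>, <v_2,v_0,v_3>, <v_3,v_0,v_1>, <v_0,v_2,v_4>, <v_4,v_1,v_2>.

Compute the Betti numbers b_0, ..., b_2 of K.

Order the vertices as v_0 < v_1 < v_2 < v_3 < v_4. Listing each simplex with vertices in this order, K has dimension 2 with simplices:

  0-simplices (5): [v_0], [v_1], [v_2], [v_3], [v_4]
  1-simplices (10): [v_0,v_1], [v_0,v_2], [v_0,v_3], [v_0,v_4], [v_1,v_2], [v_1,v_3], [v_1,v_4], [v_2,v_3], [v_2,v_4], [v_3,v_4]
  2-simplices (5): [v_0,v_1,v_3], [v_0,v_2,v_3], [v_0,v_2,v_4], [v_1,v_2,v_4], [v_1,v_3,v_4]

Hence C_0 ≅ Z^5, C_1 ≅ Z^10, C_2 ≅ Z^5.

The boundary map ∂_1: C_1 → C_0 maps an edge to its endpoints' difference, ∂[p,q] = q − p. For instance
  ∂[v_0,v_1] = [v_1] − [v_0].
This gives a 5×10 integer matrix of rank 4; reducing to Smith normal form yields diagonal entries (1,1,1,1).

The boundary map ∂_2: C_2 → C_1 sends each 2-simplex [p,q,r] to [q,r] − [p,r] + [p,q]. For instance
  ∂[v_1,v_2,v_4] = [v_2,v_4] − [v_1,v_4] + [v_1,v_2],
  ∂[v_1,v_3,v_4] = [v_3,v_4] − [v_1,v_4] + [v_1,v_3].
As a 10×5 matrix over Z this has rank 5, with invariant factors (1,1,1,1,1).

Computing H_k = (kernel of ∂_k) / (image of ∂_{k+1}):

  H_0: rank C_0 − rank ∂_1 = 5 − 4 = 1, and the invariant factors of ∂_1 are all 1, so H_0 = Z.
  H_1: rank ker ∂_1 − rank ∂_2 = (10 − 4) − 5 = 1, and the invariant factors of ∂_2 are all 1, so H_1 = Z.
  H_2: rank ker ∂_2 − rank ∂_3 = (5 − 5) − 0 = 0, and there is no ∂_3, so H_2 = 0.

Hence the Betti numbers are b_0 = 1, b_1 = 1, b_2 = 0.

b_0 = 1, b_1 = 1, b_2 = 0.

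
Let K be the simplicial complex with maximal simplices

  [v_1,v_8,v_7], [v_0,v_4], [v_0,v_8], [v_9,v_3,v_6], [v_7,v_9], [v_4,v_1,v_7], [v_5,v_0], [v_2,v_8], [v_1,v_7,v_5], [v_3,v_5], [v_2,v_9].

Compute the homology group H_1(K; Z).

K has 10 vertices, 17 edges, 4 triangles.
rank ∂_1 = 9, rank ∂_2 = 4 ⇒ b_1 = 17 − 9 − 4 = 4; all invariant factors of ∂_2 are 1 so no torsion. So H_1 ≅ Z^4.

H_1 = Z^4.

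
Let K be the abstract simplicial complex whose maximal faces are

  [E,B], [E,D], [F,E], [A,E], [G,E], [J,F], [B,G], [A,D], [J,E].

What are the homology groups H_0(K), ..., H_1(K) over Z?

H_0 ≅ Z,  H_1 ≅ Z^3.

Fix the vertex order A < B < D < E < F < G < J and write every simplex with vertices in increasing order. Then dim K = 1 and the simplices of K are:

  0-simplices (7): A, B, D, E, F, G, J
  1-simplices (9): AD, AE, BE, BG, DE, EF, EG, EJ, FJ

so the chain groups are C_0 ≅ Z^7, C_1 ≅ Z^9.

Boundary ∂_1: C_1 → C_0 is given by ∂[p,q] = [q] − [p]. For instance
  ∂BE = E − B.
This gives a 7×9 integer matrix of rank 6; reducing to Smith normal form yields diagonal entries (1,1,1,1,1,1).

Now H_k = ker ∂_k / im ∂_{k+1}, so:

  H_0: rank C_0 − rank ∂_1 = 7 − 6 = 1, and the invariant factors of ∂_1 are all 1, so H_0 ≅ Z.
  H_1: rank ker ∂_1 − rank ∂_2 = (9 − 6) − 0 = 3, and there is no ∂_2, so H_1 ≅ Z^3.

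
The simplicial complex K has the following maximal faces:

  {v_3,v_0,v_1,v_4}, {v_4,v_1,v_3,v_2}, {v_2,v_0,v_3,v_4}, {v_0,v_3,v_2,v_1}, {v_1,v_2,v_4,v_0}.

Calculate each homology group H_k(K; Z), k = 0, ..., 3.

H_0 = Z,  H_1 = 0,  H_2 = 0,  H_3 = Z.

K has 5 vertices, 10 edges, 10 triangles, 5 3-simplices.
rank ∂_0 = 0, rank ∂_1 = 4 ⇒ b_0 = 5 − 0 − 4 = 1; all invariant factors of ∂_1 are 1 so no torsion. So H_0 ≅ Z.
rank ∂_1 = 4, rank ∂_2 = 6 ⇒ b_1 = 10 − 4 − 6 = 0; all invariant factors of ∂_2 are 1 so no torsion. So H_1 ≅ 0.
rank ∂_2 = 6, rank ∂_3 = 4 ⇒ b_2 = 10 − 6 − 4 = 0; all invariant factors of ∂_3 are 1 so no torsion. So H_2 ≅ 0.
rank ∂_3 = 4, rank ∂_4 = 0 ⇒ b_3 = 5 − 4 − 0 = 1. So H_3 ≅ Z.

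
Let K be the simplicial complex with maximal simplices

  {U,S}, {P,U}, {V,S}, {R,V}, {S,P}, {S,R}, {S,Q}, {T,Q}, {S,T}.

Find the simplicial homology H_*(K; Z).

K has 7 vertices, 9 edges.
rank ∂_0 = 0, rank ∂_1 = 6 ⇒ b_0 = 7 − 0 − 6 = 1; all invariant factors of ∂_1 are 1 so no torsion. So H_0 ≅ Z.
rank ∂_1 = 6, rank ∂_2 = 0 ⇒ b_1 = 9 − 6 − 0 = 3. So H_1 ≅ Z^3.

H_0 = Z,  H_1 = Z^3.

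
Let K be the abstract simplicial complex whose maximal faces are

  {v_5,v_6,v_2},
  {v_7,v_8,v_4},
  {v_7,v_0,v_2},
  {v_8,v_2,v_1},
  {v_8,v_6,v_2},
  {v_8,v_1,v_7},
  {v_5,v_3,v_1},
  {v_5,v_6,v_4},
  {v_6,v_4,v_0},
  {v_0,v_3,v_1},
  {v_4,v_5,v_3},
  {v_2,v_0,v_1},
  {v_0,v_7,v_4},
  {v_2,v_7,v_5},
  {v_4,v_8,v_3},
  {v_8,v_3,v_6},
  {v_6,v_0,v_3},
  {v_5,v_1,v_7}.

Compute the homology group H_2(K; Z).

We work with the vertex ordering v_0 < v_1 < v_2 < v_3 < v_4 < v_5 < v_6 < v_7 < v_8. The simplices of K, each written with vertices in increasing order, are:

  0-simplices (9): [v_0], [v_1], [v_2], [v_3], [v_4], [v_5], [v_6], [v_7], [v_8]
  1-simplices (27): (27 of them)
  2-simplices (18): (18 of them)

so the chain groups are C_0 ≅ Z^9, C_1 ≅ Z^27, C_2 ≅ Z^18.

∂_1: C_1 → C_0 maps an edge to its endpoints' difference, ∂[p,q] = q − p. For instance
  ∂[v_4,v_6] = [v_6] − [v_4].
The resulting 9×27 matrix has rank 8, and its Smith normal form has invariant factors (1,1,1,1,1,1,1,1).

∂_2: C_2 → C_1 sends each 2-simplex [p,q,r] to [q,r] − [p,r] + [p,q]. For instance
  ∂[v_4,v_7,v_8] = [v_7,v_8] − [v_4,v_8] + [v_4,v_7],
  ∂[v_3,v_4,v_8] = [v_4,v_8] − [v_3,v_8] + [v_3,v_4].
This gives a 27×18 integer matrix of rank 18; reducing to Smith normal form yields diagonal entries (1,1,1,1,1,1,1,1,1,1,1,1,1,1,1,1,1,2).

Now H_k = ker ∂_k / im ∂_{k+1}, so:

  H_2: rank ker ∂_2 − rank ∂_3 = (18 − 18) − 0 = 0, and there is no ∂_3, so H_2 = 0.

H_2 = 0.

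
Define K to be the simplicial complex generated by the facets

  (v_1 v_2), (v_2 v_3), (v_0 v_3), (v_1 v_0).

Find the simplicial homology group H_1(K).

H_1 = Z.

We work with the vertex ordering v_0 < v_1 < v_2 < v_3. The simplices of K, each written with vertices in increasing order, are:

  0-simplices (4): [v_0], [v_1], [v_2], [v_3]
  1-simplices (4): [v_0,v_1], [v_0,v_3], [v_1,v_2], [v_2,v_3]

Hence C_0 ≅ Z^4, C_1 ≅ Z^4.

∂_1: C_1 → C_0 maps an edge to its endpoints' difference, ∂[p,q] = q − p.
This gives a 4×4 integer matrix of rank 3; reducing to Smith normal form yields diagonal entries (1,1,1).

Reading off H_k = ker ∂_k / im ∂_{k+1}:

  H_1: rank ker ∂_1 − rank ∂_2 = (4 − 3) − 0 = 1, and there is no ∂_2, so H_1 ≅ Z.

(K is a triangulation of the circle S^1.)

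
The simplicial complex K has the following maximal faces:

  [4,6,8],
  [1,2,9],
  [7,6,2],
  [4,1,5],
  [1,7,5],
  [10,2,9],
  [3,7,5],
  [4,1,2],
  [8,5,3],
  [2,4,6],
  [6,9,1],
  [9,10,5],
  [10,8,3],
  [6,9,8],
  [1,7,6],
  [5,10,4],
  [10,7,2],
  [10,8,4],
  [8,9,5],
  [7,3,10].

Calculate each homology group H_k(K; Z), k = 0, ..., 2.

H_0 ≅ Z,  H_1 ≅ Z ⊕ Z_2,  H_2 = 0.

Take the total order 1 < 2 < 3 < 4 < 5 < 6 < 7 < 8 < 9 < 10 on the vertex set. Then K (dimension 2) consists of the simplices:

  0-simplices (10): [1], [2], [3], [4], [5], [6], [7], [8], [9], [10]
  1-simplices (30): (30 of them)
  2-simplices (20): (20 of them)

so the chain groups are C_0 ≅ Z^10, C_1 ≅ Z^30, C_2 ≅ Z^20.

∂_1: C_1 → C_0 sends each edge [p,q] (with p < q) to q − p. For instance
  ∂[5,10] = [10] − [5].
The resulting 10×30 matrix has rank 9, and its Smith normal form has invariant factors (1,1,1,1,1,1,1,1,1).

Boundary ∂_2: C_2 → C_1 acts by ∂[p,q,r] = [q,r] − [p,r] + [p,q]. For instance
  ∂[2,6,7] = [6,7] − [2,7] + [2,6],
  ∂[5,9,10] = [9,10] − [5,10] + [5,9].
The resulting 30×20 matrix has rank 20, and its Smith normal form has invariant factors (1,1,1,1,1,1,1,1,1,1,1,1,1,1,1,1,1,1,1,2).

From H_k ≅ ker(∂_k) / im(∂_{k+1}) we obtain:

  H_0: rank C_0 − rank ∂_1 = 10 − 9 = 1, and the invariant factors of ∂_1 are all 1, so H_0 = Z.
  H_1: rank ker ∂_1 − rank ∂_2 = (30 − 9) − 20 = 1, and ∂_2 has invariant factor 2 > 1, so H_1 = Z ⊕ Z_2.
  H_2: rank ker ∂_2 − rank ∂_3 = (20 − 20) − 0 = 0, and there is no ∂_3, so H_2 = 0.

As a check, the Euler characteristic is 10 − 30 + 20 = 0, which agrees with 1 − 1 + 0 = 0.
(K is a triangulation of the Klein bottle.)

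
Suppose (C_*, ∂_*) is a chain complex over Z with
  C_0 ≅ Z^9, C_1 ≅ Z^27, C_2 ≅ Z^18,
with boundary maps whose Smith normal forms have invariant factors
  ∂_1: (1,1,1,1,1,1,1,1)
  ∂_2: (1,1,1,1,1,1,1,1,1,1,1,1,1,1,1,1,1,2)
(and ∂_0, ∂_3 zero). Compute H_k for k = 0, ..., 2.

H_0 ≅ Z,  H_1 ≅ Z ⊕ Z/2,  H_2 = 0.

H_0: b_0 = 9 − 0 − 8 = 1; torsion from ∂_1 factors > 1: none. So H_0 ≅ Z.
H_1: b_1 = 27 − 8 − 18 = 1; torsion from ∂_2 factors > 1: [2]. So H_1 ≅ Z ⊕ Z/2.
H_2: b_2 = 18 − 18 − 0 = 0; torsion from ∂_3 factors > 1: none. So H_2 ≅ 0.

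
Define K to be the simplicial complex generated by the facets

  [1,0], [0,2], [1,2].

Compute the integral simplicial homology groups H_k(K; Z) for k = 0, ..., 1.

K has 3 vertices, 3 edges.
rank ∂_0 = 0, rank ∂_1 = 2 ⇒ b_0 = 3 − 0 − 2 = 1; all invariant factors of ∂_1 are 1 so no torsion. So H_0 = Z.
rank ∂_1 = 2, rank ∂_2 = 0 ⇒ b_1 = 3 − 2 − 0 = 1. So H_1 = Z.

H_0 ≅ Z,  H_1 ≅ Z.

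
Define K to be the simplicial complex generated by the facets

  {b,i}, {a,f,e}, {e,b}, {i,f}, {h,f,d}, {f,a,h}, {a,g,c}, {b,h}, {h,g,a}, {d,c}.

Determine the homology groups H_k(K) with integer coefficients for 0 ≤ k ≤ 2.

Order the vertices as a < b < c < d < e < f < g < h < i. Listing each simplex with vertices in this order, K has dimension 2 with simplices:

  0-simplices (9): a, b, c, d, e, f, g, h, i
  1-simplices (16): ac, ae, af, ag, ah, be, bh, bi, cd, cg, df, dh, ef, fh, fi, gh
  2-simplices (5): acg, aef, afh, agh, dfh

giving chain groups C_0 ≅ Z^9, C_1 ≅ Z^16, C_2 ≅ Z^5.

Boundary ∂_1: C_1 → C_0 sends each edge [p,q] (with p < q) to q − p. For instance
  ∂cg = g − c.
This gives a 9×16 integer matrix of rank 8; reducing to Smith normal form yields diagonal entries (1,1,1,1,1,1,1,1).

Boundary ∂_2: C_2 → C_1 acts by ∂[p,q,r] = [q,r] − [p,r] + [p,q]. For instance
  ∂acg = cg − ag + ac,
  ∂agh = gh − ah + ag.
As a 16×5 matrix over Z this has rank 5, with invariant factors (1,1,1,1,1).

From H_k ≅ ker(∂_k) / im(∂_{k+1}) we obtain:

  H_0: rank C_0 − rank ∂_1 = 9 − 8 = 1, and the invariant factors of ∂_1 are all 1, so H_0 ≅ Z.
  H_1: rank ker ∂_1 − rank ∂_2 = (16 − 8) − 5 = 3, and the invariant factors of ∂_2 are all 1, so H_1 ≅ Z^3.
  H_2: rank ker ∂_2 − rank ∂_3 = (5 − 5) − 0 = 0, and there is no ∂_3, so H_2 ≅ 0.

H_0 = Z,  H_1 = Z^3,  H_2 = 0.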